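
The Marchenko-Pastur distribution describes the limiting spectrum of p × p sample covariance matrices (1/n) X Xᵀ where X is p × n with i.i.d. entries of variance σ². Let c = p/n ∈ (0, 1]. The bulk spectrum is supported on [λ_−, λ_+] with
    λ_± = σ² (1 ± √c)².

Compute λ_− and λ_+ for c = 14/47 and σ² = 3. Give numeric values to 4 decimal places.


c = 14/47 = 0.297872; √c = 0.545777.
λ_− = σ² (1 − √c)² = 3 · (1 − 0.545777)² = 3 · (0.454223)² = 0.618956.
λ_+ = σ² (1 + √c)² = 3 · (1 + 0.545777)² = 3 · (1.545777)² = 7.168278.

Rounded to 4 decimal places: λ_− ≈ 0.6190, λ_+ ≈ 7.1683.


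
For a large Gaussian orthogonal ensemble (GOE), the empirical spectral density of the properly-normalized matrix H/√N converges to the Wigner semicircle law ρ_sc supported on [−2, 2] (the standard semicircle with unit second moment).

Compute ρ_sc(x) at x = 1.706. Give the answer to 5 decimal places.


ρ_sc(x) = (1/(2π)) √(4 − x²). With x = 1.706:
  4 − x² = 4 − (1.706)² = 4 − 2.910436 = 1.089564.
  √(4 − x²) = 1.043822.
  1/(2π) = 0.159155.
  ρ_sc(1.706) = 0.159155 · 1.043822 = 0.166129.

Rounded to 5 decimal places: ρ_sc(1.706) ≈ 0.16613.


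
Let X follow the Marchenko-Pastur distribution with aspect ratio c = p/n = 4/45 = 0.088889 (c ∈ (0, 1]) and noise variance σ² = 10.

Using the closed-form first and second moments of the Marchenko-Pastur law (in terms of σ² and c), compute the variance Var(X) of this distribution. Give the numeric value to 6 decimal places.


Recall the MP moments m_1 = E[X] = σ² and m_2 = E[X²] = σ⁴ (1 + c).
m_1 = E[X] = σ² = 10, so m_1² = 100.
m_2 = E[X²] = σ⁴ (1 + c) = 100 · (1 + 0.088889) = 100 · 1.088889 = 108.888889.
(Note m_2 − m_1² simplifies to c · σ⁴ = 0.088889 · 100.)

Var(X) = m_2 − m_1² = 108.888889 − 100 = 8.888889.


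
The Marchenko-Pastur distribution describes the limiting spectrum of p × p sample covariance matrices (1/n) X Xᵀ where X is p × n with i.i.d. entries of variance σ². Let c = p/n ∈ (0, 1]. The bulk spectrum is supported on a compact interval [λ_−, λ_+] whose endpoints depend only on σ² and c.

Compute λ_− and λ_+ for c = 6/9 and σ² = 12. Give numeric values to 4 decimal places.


c = 6/9 = 0.666667; √c = 0.816497.
λ_− = σ² (1 − √c)² = 12 · (1 − 0.816497)² = 12 · (0.183503)² = 0.404082.
λ_+ = σ² (1 + √c)² = 12 · (1 + 0.816497)² = 12 · (1.816497)² = 39.595918.

Rounded to 4 decimal places: λ_− ≈ 0.4041, λ_+ ≈ 39.5959.


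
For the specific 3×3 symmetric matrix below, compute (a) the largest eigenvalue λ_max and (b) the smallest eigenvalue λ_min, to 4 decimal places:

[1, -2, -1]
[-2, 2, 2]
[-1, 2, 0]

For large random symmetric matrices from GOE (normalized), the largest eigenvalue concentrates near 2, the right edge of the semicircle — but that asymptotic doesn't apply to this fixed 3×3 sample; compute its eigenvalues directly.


Since M is real symmetric, all three eigenvalues are real; they are the roots of det(λI − M) = λ³ − (tr M) λ² + s λ − det M, where s is the sum of the principal 2×2 minors.
tr M = 1 + 2 + 0 = 3.
s = (1·2 − (-2)²) + (1·0 − (-1)²) + (2·0 − 2²) = -2 + (-1) + (-4) = -7.
det M (expand along row 1) = 1·(-4) − (-2)·2 + (-1)·(-2) = 2.
Characteristic polynomial: λ³ − 3λ² − 7λ − 2 = 0.
Substitute λ = y + (tr M)/3 = y + 1.000000 to remove the quadratic term: y³ + p·y + q = 0 with p = s − (tr M)²/3 = -10.000000 and q = −2(tr M)³/27 + (tr M)·s/3 − det M = -11.000000.
Three real roots ⇒ use the trigonometric (Viète) form: r = 2√(−p/3) = 3.651484, φ = arccos(3q/(p·r)) = arccos(0.903742) = 0.442364 rad.
y_k = r·cos(φ/3 − 2πk/3) for k = 0, 1, 2 gives y = 3.611859, -1.341325, -2.270534.
λ_k = y_k + 1.000000 gives λ = 4.6119, -0.3413, -1.2705 (check: the sum is 3.0000 = tr M).

Hence λ_max = 4.6119 and λ_min = -1.2705.


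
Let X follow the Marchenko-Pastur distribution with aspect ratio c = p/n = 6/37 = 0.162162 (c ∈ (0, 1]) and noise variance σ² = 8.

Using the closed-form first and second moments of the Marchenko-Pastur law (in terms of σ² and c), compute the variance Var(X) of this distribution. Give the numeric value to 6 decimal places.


Recall the MP moments m_1 = E[X] = σ² and m_2 = E[X²] = σ⁴ (1 + c).
m_1 = E[X] = σ² = 8, so m_1² = 64.
m_2 = E[X²] = σ⁴ (1 + c) = 64 · (1 + 0.162162) = 64 · 1.162162 = 74.378378.
(Note m_2 − m_1² simplifies to c · σ⁴ = 0.162162 · 64.)

Var(X) = m_2 − m_1² = 74.378378 − 64 = 10.378378.


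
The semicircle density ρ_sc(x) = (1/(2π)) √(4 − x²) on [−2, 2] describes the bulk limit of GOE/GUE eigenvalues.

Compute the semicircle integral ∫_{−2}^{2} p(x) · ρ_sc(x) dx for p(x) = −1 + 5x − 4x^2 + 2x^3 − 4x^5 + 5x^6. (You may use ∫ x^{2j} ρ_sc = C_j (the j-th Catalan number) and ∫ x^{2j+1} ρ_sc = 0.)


Write p(x) = Σ a_i x^i, split into monomials and integrate each against ρ_sc separately.
Using ∫ x^{2j} ρ_sc = C_j = (1/(j+1)) C(2j, j) (Catalan numbers) and ∫ x^{2j+1} ρ_sc = 0 (odd monomials vanish by symmetry):
  i = 0 (even): a_0 · C_{0} = -1 · 1 = -1
  i = 1 (odd): ∫ x^1 ρ_sc = 0 (vanishes)
  i = 2 (even): a_2 · C_{1} = -4 · 1 = -4
  i = 3 (odd): ∫ x^3 ρ_sc = 0 (vanishes)
  i = 5 (odd): ∫ x^5 ρ_sc = 0 (vanishes)
  i = 6 (even): a_6 · C_{3} = 5 · 5 = 25

Summing the contributions: ∫_{−2}^{2} p(x) ρ_sc(x) dx = (-1) + (-4) + 25 = 20.


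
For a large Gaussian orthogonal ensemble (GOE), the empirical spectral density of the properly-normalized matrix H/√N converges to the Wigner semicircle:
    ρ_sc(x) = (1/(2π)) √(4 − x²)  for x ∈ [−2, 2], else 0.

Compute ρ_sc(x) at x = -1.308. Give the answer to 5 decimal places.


ρ_sc(x) = (1/(2π)) √(4 − x²). With x = -1.308:
  4 − x² = 4 − (-1.308)² = 4 − 1.710864 = 2.289136.
  √(4 − x²) = 1.512989.
  1/(2π) = 0.159155.
  ρ_sc(-1.308) = 0.159155 · 1.512989 = 0.240800.

Rounded to 5 decimal places: ρ_sc(-1.308) ≈ 0.24080.


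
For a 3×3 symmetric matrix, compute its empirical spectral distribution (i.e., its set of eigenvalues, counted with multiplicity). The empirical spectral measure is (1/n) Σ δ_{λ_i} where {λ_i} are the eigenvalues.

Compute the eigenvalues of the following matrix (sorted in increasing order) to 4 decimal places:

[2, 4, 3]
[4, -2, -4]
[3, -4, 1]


Since M is real symmetric, all three eigenvalues are real; they are the roots of det(λI − M) = λ³ − (tr M) λ² + s λ − det M, where s is the sum of the principal 2×2 minors.
tr M = 2 + (-2) + 1 = 1.
s = (2·(-2) − 4²) + (2·1 − 3²) + ((-2)·1 − (-4)²) = -20 + (-7) + (-18) = -45.
det M (expand along row 1) = 2·(-18) − 4·16 + 3·(-10) = -130.
Characteristic polynomial: λ³ − λ² − 45λ + 130 = 0.
Substitute λ = y + (tr M)/3 = y + 0.333333 to remove the quadratic term: y³ + p·y + q = 0 with p = s − (tr M)²/3 = -45.333333 and q = −2(tr M)³/27 + (tr M)·s/3 − det M = 114.925926.
Three real roots ⇒ use the trigonometric (Viète) form: r = 2√(−p/3) = 7.774603, φ = arccos(3q/(p·r)) = arccos(-0.978235) = 2.932576 rad.
y_k = r·cos(φ/3 − 2πk/3) for k = 0, 1, 2 gives y = 4.346593, 3.409147, -7.755740.
λ_k = y_k + 0.333333 gives λ = 4.6799, 3.7425, -7.4224 (check: the sum is 1.0000 = tr M).

Eigenvalues sorted in increasing order: [-7.4224, 3.7425, 4.6799].


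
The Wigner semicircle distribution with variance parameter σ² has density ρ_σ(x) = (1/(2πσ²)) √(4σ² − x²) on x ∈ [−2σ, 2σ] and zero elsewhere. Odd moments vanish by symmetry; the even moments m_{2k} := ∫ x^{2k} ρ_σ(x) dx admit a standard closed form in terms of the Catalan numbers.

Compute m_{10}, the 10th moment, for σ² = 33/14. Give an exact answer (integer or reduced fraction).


By the scaled semicircle moment identity, m_{2k} = σ^{2k} · C_k with k = 5.
C_5 = (1/(k+1)) · C(2k, k) = (1/6) · C(10, 5) = (1/6) · 252 = 42.
σ^{2k} = (σ²)^k = (33/14)^5 = 39135393/537824.

Therefore m_{10} = σ^{10} · C_5 = (39135393/537824) · 42 = 117406179/38416.


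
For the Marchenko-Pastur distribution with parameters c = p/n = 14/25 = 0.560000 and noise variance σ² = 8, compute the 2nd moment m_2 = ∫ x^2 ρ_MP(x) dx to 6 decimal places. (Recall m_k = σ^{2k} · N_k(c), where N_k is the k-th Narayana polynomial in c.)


E[X²] = σ⁴ (1 + c) (second MP moment). With σ² = 8 (so σ⁴ = 64) and c = 14/25 = 0.560000: E[X²] = 64 · (1 + 0.560000) = 64 · 1.560000.

So E[X^2] = 99.840000.


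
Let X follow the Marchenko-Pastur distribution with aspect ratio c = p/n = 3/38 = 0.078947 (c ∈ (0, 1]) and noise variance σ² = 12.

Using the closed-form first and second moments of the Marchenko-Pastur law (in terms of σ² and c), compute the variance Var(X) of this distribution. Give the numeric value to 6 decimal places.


Recall the MP moments m_1 = E[X] = σ² and m_2 = E[X²] = σ⁴ (1 + c).
m_1 = E[X] = σ² = 12, so m_1² = 144.
m_2 = E[X²] = σ⁴ (1 + c) = 144 · (1 + 0.078947) = 144 · 1.078947 = 155.368421.
(Note m_2 − m_1² simplifies to c · σ⁴ = 0.078947 · 144.)

Var(X) = m_2 − m_1² = 155.368421 − 144 = 11.368421.


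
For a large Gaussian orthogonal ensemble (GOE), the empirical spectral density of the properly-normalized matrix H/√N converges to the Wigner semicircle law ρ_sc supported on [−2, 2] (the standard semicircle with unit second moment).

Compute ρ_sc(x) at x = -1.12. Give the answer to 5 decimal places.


ρ_sc(x) = (1/(2π)) √(4 − x²). With x = -1.12:
  4 − x² = 4 − (-1.12)² = 4 − 1.254400 = 2.745600.
  √(4 − x²) = 1.656985.
  1/(2π) = 0.159155.
  ρ_sc(-1.12) = 0.159155 · 1.656985 = 0.263717.

Rounded to 5 decimal places: ρ_sc(-1.12) ≈ 0.26372.


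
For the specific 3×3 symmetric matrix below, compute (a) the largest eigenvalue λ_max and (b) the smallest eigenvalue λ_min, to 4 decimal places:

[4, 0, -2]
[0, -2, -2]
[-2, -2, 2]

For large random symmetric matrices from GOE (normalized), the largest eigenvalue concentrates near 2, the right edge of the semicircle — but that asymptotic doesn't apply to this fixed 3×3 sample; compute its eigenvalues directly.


Since M is real symmetric, all three eigenvalues are real; they are the roots of det(λI − M) = λ³ − (tr M) λ² + s λ − det M, where s is the sum of the principal 2×2 minors.
tr M = 4 + (-2) + 2 = 4.
s = (4·(-2) − 0²) + (4·2 − (-2)²) + ((-2)·2 − (-2)²) = -8 + 4 + (-8) = -12.
det M (expand along row 1) = 4·(-8) − 0·(-4) + (-2)·(-4) = -24.
Characteristic polynomial: λ³ − 4λ² − 12λ + 24 = 0.
Substitute λ = y + (tr M)/3 = y + 1.333333 to remove the quadratic term: y³ + p·y + q = 0 with p = s − (tr M)²/3 = -17.333333 and q = −2(tr M)³/27 + (tr M)·s/3 − det M = 3.259259.
Three real roots ⇒ use the trigonometric (Viète) form: r = 2√(−p/3) = 4.807402, φ = arccos(3q/(p·r)) = arccos(-0.117340) = 1.688408 rad.
y_k = r·cos(φ/3 − 2πk/3) for k = 0, 1, 2 gives y = 4.065923, 0.188420, -4.254343.
λ_k = y_k + 1.333333 gives λ = 5.3993, 1.5218, -2.9210 (check: the sum is 4.0000 = tr M).

Hence λ_max = 5.3993 and λ_min = -2.9210.


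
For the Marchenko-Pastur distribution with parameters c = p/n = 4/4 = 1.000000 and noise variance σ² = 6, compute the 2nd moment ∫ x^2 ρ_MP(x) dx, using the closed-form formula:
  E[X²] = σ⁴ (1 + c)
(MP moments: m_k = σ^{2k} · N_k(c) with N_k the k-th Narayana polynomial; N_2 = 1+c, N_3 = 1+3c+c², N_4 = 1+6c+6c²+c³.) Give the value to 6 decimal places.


E[X²] = σ⁴ (1 + c) (second MP moment). With σ² = 6 (so σ⁴ = 36) and c = 4/4 = 1.000000: E[X²] = 36 · (1 + 1.000000) = 36 · 2.000000.

So E[X^2] = 72.000000.


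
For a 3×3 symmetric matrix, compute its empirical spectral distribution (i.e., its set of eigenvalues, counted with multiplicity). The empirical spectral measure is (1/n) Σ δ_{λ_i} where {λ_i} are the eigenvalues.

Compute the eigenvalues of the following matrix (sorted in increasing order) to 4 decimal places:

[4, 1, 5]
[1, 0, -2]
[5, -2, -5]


Since M is real symmetric, all three eigenvalues are real; they are the roots of det(λI − M) = λ³ − (tr M) λ² + s λ − det M, where s is the sum of the principal 2×2 minors.
tr M = 4 + 0 + (-5) = -1.
s = (4·0 − 1²) + (4·(-5) − 5²) + (0·(-5) − (-2)²) = -1 + (-45) + (-4) = -50.
det M (expand along row 1) = 4·(-4) − 1·5 + 5·(-2) = -31.
Characteristic polynomial: λ³ + λ² − 50λ + 31 = 0.
Substitute λ = y + (tr M)/3 = y − 0.333333 to remove the quadratic term: y³ + p·y + q = 0 with p = s − (tr M)²/3 = -50.333333 and q = −2(tr M)³/27 + (tr M)·s/3 − det M = 47.740741.
Three real roots ⇒ use the trigonometric (Viète) form: r = 2√(−p/3) = 8.192137, φ = arccos(3q/(p·r)) = arccos(-0.347342) = 1.925532 rad.
y_k = r·cos(φ/3 − 2πk/3) for k = 0, 1, 2 gives y = 6.561846, 0.966424, -7.528271.
λ_k = y_k − 0.333333 gives λ = 6.2285, 0.6331, -7.8616 (check: the sum is -1.0000 = tr M).

Eigenvalues sorted in increasing order: [-7.8616, 0.6331, 6.2285].


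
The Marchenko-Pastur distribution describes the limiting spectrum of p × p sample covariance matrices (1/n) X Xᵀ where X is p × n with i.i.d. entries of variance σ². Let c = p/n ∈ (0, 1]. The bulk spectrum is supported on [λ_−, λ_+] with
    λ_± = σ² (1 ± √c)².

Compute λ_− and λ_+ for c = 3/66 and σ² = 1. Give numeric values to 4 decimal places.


c = 3/66 = 0.045455; √c = 0.213201.
λ_− = σ² (1 − √c)² = 1 · (1 − 0.213201)² = 1 · (0.786799)² = 0.619053.
λ_+ = σ² (1 + √c)² = 1 · (1 + 0.213201)² = 1 · (1.213201)² = 1.471856.

Rounded to 4 decimal places: λ_− ≈ 0.6191, λ_+ ≈ 1.4719.


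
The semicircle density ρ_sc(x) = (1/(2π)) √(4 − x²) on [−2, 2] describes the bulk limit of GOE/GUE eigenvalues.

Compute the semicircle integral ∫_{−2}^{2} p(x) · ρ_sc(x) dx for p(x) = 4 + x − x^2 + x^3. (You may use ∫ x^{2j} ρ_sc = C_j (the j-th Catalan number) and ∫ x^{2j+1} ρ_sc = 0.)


Write p(x) = Σ a_i x^i, split into monomials and integrate each against ρ_sc separately.
Using ∫ x^{2j} ρ_sc = C_j = (1/(j+1)) C(2j, j) (Catalan numbers) and ∫ x^{2j+1} ρ_sc = 0 (odd monomials vanish by symmetry):
  i = 0 (even): a_0 · C_{0} = 4 · 1 = 4
  i = 1 (odd): ∫ x^1 ρ_sc = 0 (vanishes)
  i = 2 (even): a_2 · C_{1} = -1 · 1 = -1
  i = 3 (odd): ∫ x^3 ρ_sc = 0 (vanishes)

Summing the contributions: ∫_{−2}^{2} p(x) ρ_sc(x) dx = 4 + (-1) = 3.


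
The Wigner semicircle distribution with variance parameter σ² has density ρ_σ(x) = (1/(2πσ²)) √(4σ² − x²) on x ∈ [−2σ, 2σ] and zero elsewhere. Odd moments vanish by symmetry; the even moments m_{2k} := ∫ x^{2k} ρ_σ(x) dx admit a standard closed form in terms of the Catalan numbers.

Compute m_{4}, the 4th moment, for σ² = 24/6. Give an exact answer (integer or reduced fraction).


By the scaled semicircle moment identity, m_{2k} = σ^{2k} · C_k with k = 2.
C_2 = (1/(k+1)) · C(2k, k) = (1/3) · C(4, 2) = (1/3) · 6 = 2.
σ^{2k} = (σ²)^k = (24/6)^2 = 16.

Therefore m_{4} = σ^{4} · C_2 = 16 · 2 = 32.


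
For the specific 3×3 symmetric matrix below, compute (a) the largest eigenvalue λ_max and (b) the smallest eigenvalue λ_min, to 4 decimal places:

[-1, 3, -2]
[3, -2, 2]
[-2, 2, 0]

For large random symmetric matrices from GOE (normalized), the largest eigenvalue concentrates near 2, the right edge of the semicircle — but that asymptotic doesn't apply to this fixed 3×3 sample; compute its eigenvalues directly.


Since M is real symmetric, all three eigenvalues are real; they are the roots of det(λI − M) = λ³ − (tr M) λ² + s λ − det M, where s is the sum of the principal 2×2 minors.
tr M = -1 + (-2) + 0 = -3.
s = ((-1)·(-2) − 3²) + ((-1)·0 − (-2)²) + ((-2)·0 − 2²) = -7 + (-4) + (-4) = -15.
det M (expand along row 1) = (-1)·(-4) − 3·4 + (-2)·2 = -12.
Characteristic polynomial: λ³ + 3λ² − 15λ + 12 = 0.
Substitute λ = y + (tr M)/3 = y − 1.000000 to remove the quadratic term: y³ + p·y + q = 0 with p = s − (tr M)²/3 = -18.000000 and q = −2(tr M)³/27 + (tr M)·s/3 − det M = 29.000000.
Three real roots ⇒ use the trigonometric (Viète) form: r = 2√(−p/3) = 4.898979, φ = arccos(3q/(p·r)) = arccos(-0.986600) = 2.977702 rad.
y_k = r·cos(φ/3 − 2πk/3) for k = 0, 1, 2 gives y = 2.677496, 2.214175, -4.891671.
λ_k = y_k − 1.000000 gives λ = 1.6775, 1.2142, -5.8917 (check: the sum is -3.0000 = tr M).

Hence λ_max = 1.6775 and λ_min = -5.8917.


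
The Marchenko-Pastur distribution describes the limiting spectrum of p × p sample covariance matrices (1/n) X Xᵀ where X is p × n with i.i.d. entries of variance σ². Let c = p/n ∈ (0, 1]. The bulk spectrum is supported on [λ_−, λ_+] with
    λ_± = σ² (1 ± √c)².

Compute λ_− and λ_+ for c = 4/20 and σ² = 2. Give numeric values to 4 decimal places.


c = 4/20 = 0.200000; √c = 0.447214.
λ_− = σ² (1 − √c)² = 2 · (1 − 0.447214)² = 2 · (0.552786)² = 0.611146.
λ_+ = σ² (1 + √c)² = 2 · (1 + 0.447214)² = 2 · (1.447214)² = 4.188854.

Rounded to 4 decimal places: λ_− ≈ 0.6111, λ_+ ≈ 4.1889.


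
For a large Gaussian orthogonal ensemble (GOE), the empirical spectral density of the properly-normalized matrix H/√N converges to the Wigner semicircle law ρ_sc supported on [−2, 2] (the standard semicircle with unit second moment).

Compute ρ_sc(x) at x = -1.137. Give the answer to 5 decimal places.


ρ_sc(x) = (1/(2π)) √(4 − x²). With x = -1.137:
  4 − x² = 4 − (-1.137)² = 4 − 1.292769 = 2.707231.
  √(4 − x²) = 1.645367.
  1/(2π) = 0.159155.
  ρ_sc(-1.137) = 0.159155 · 1.645367 = 0.261868.

Rounded to 5 decimal places: ρ_sc(-1.137) ≈ 0.26187.


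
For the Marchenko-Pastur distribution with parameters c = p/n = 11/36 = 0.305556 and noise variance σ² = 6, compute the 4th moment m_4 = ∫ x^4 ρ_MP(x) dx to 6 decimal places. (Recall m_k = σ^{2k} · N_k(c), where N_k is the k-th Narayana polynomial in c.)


E[X⁴] = σ⁸ (1 + 6c + 6c² + c³) (fourth MP moment). With σ² = 6 (so σ⁸ = 1296) and c = 11/36 = 0.305556: E[X⁴] = 1296 · (1 + 6·0.305556 + 6·(0.305556)² + (0.305556)³) = 1296 · 3.422046.

So E[X^4] = 4434.972222.


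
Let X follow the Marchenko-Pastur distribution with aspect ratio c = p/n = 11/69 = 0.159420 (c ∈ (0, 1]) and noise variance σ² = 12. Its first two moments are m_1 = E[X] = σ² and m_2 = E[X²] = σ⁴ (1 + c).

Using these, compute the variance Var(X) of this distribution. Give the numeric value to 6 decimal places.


m_1 = E[X] = σ² = 12, so m_1² = 144.
m_2 = E[X²] = σ⁴ (1 + c) = 144 · (1 + 0.159420) = 144 · 1.159420 = 166.956522.
(Note m_2 − m_1² simplifies to c · σ⁴ = 0.159420 · 144.)

Var(X) = m_2 − m_1² = 166.956522 − 144 = 22.956522.


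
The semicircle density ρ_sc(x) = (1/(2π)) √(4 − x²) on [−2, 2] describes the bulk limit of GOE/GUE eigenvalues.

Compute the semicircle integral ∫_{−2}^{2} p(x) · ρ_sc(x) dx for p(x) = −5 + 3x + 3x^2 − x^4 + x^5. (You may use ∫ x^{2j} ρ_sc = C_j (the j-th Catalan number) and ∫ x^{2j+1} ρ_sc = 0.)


Write p(x) = Σ a_i x^i, split into monomials and integrate each against ρ_sc separately.
Using ∫ x^{2j} ρ_sc = C_j = (1/(j+1)) C(2j, j) (Catalan numbers) and ∫ x^{2j+1} ρ_sc = 0 (odd monomials vanish by symmetry):
  i = 0 (even): a_0 · C_{0} = -5 · 1 = -5
  i = 1 (odd): ∫ x^1 ρ_sc = 0 (vanishes)
  i = 2 (even): a_2 · C_{1} = 3 · 1 = 3
  i = 4 (even): a_4 · C_{2} = -1 · 2 = -2
  i = 5 (odd): ∫ x^5 ρ_sc = 0 (vanishes)

Summing the contributions: ∫_{−2}^{2} p(x) ρ_sc(x) dx = (-5) + 3 + (-2) = -4.


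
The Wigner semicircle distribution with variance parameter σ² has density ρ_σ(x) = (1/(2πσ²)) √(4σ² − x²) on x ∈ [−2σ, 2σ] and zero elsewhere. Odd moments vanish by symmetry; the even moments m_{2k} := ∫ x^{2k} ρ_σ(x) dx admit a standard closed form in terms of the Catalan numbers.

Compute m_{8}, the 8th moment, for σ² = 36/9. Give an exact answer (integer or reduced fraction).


By the scaled semicircle moment identity, m_{2k} = σ^{2k} · C_k with k = 4.
C_4 = (1/(k+1)) · C(2k, k) = (1/5) · C(8, 4) = (1/5) · 70 = 14.
σ^{2k} = (σ²)^k = (36/9)^4 = 256.

Therefore m_{8} = σ^{8} · C_4 = 256 · 14 = 3584.


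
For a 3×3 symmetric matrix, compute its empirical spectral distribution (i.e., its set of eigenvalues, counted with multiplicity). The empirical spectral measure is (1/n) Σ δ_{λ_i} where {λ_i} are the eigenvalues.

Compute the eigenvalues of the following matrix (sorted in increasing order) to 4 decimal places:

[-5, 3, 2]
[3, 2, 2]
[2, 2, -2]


Since M is real symmetric, all three eigenvalues are real; they are the roots of det(λI − M) = λ³ − (tr M) λ² + s λ − det M, where s is the sum of the principal 2×2 minors.
tr M = -5 + 2 + (-2) = -5.
s = ((-5)·2 − 3²) + ((-5)·(-2) − 2²) + (2·(-2) − 2²) = -19 + 6 + (-8) = -21.
det M (expand along row 1) = (-5)·(-8) − 3·(-10) + 2·2 = 74.
Characteristic polynomial: λ³ + 5λ² − 21λ − 74 = 0.
Substitute λ = y + (tr M)/3 = y − 1.666667 to remove the quadratic term: y³ + p·y + q = 0 with p = s − (tr M)²/3 = -29.333333 and q = −2(tr M)³/27 + (tr M)·s/3 − det M = -29.740741.
Three real roots ⇒ use the trigonometric (Viète) form: r = 2√(−p/3) = 6.253888, φ = arccos(3q/(p·r)) = arccos(0.486364) = 1.062873 rad.
y_k = r·cos(φ/3 − 2πk/3) for k = 0, 1, 2 gives y = 5.865476, -1.053781, -4.811695.
λ_k = y_k − 1.666667 gives λ = 4.1988, -2.7204, -6.4784 (check: the sum is -5.0000 = tr M).

Eigenvalues sorted in increasing order: [-6.4784, -2.7204, 4.1988].


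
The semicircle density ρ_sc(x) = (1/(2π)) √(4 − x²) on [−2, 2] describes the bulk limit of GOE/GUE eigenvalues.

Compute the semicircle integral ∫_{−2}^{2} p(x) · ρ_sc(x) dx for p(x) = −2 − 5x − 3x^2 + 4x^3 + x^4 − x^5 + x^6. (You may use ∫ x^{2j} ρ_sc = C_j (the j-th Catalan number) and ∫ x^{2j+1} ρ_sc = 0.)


Write p(x) = Σ a_i x^i, split into monomials and integrate each against ρ_sc separately.
Using ∫ x^{2j} ρ_sc = C_j = (1/(j+1)) C(2j, j) (Catalan numbers) and ∫ x^{2j+1} ρ_sc = 0 (odd monomials vanish by symmetry):
  i = 0 (even): a_0 · C_{0} = -2 · 1 = -2
  i = 1 (odd): ∫ x^1 ρ_sc = 0 (vanishes)
  i = 2 (even): a_2 · C_{1} = -3 · 1 = -3
  i = 3 (odd): ∫ x^3 ρ_sc = 0 (vanishes)
  i = 4 (even): a_4 · C_{2} = 1 · 2 = 2
  i = 5 (odd): ∫ x^5 ρ_sc = 0 (vanishes)
  i = 6 (even): a_6 · C_{3} = 1 · 5 = 5

Summing the contributions: ∫_{−2}^{2} p(x) ρ_sc(x) dx = (-2) + (-3) + 2 + 5 = 2.


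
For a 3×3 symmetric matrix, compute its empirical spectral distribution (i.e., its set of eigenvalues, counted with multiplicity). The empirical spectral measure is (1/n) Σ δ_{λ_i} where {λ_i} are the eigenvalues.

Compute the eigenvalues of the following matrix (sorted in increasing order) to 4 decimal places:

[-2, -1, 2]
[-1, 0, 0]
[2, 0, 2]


Since M is real symmetric, all three eigenvalues are real; they are the roots of det(λI − M) = λ³ − (tr M) λ² + s λ − det M, where s is the sum of the principal 2×2 minors.
tr M = -2 + 0 + 2 = 0.
s = ((-2)·0 − (-1)²) + ((-2)·2 − 2²) + (0·2 − 0²) = -1 + (-8) + 0 = -9.
det M (expand along row 1) = (-2)·0 − (-1)·(-2) + 2·0 = -2.
Characteristic polynomial: λ³ − 9λ + 2 = 0.
Substitute λ = y + (tr M)/3 = y + 0.000000 to remove the quadratic term: y³ + p·y + q = 0 with p = s − (tr M)²/3 = -9.000000 and q = −2(tr M)³/27 + (tr M)·s/3 − det M = 2.000000.
Three real roots ⇒ use the trigonometric (Viète) form: r = 2√(−p/3) = 3.464102, φ = arccos(3q/(p·r)) = arccos(-0.192450) = 1.764455 rad.
y_k = r·cos(φ/3 − 2πk/3) for k = 0, 1, 2 gives y = 2.882021, 0.223462, -3.105483.
λ_k = y_k + 0.000000 gives λ = 2.8820, 0.2235, -3.1055 (check: the sum is 0.0000 = tr M).

Eigenvalues sorted in increasing order: [-3.1055, 0.2235, 2.8820].


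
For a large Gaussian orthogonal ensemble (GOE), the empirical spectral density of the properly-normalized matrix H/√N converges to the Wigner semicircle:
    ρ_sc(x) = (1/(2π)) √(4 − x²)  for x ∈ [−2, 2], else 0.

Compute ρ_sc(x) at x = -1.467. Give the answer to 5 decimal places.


ρ_sc(x) = (1/(2π)) √(4 − x²). With x = -1.467:
  4 − x² = 4 − (-1.467)² = 4 − 2.152089 = 1.847911.
  √(4 − x²) = 1.359379.
  1/(2π) = 0.159155.
  ρ_sc(-1.467) = 0.159155 · 1.359379 = 0.216352.

Rounded to 5 decimal places: ρ_sc(-1.467) ≈ 0.21635.


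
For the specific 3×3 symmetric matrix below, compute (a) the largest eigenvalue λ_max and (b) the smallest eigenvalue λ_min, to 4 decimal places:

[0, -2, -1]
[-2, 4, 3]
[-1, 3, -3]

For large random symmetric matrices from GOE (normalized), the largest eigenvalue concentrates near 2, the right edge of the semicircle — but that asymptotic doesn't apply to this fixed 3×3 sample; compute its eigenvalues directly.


Since M is real symmetric, all three eigenvalues are real; they are the roots of det(λI − M) = λ³ − (tr M) λ² + s λ − det M, where s is the sum of the principal 2×2 minors.
tr M = 0 + 4 + (-3) = 1.
s = (0·4 − (-2)²) + (0·(-3) − (-1)²) + (4·(-3) − 3²) = -4 + (-1) + (-21) = -26.
det M (expand along row 1) = 0·(-21) − (-2)·9 + (-1)·(-2) = 20.
Characteristic polynomial: λ³ − λ² − 26λ − 20 = 0.
Substitute λ = y + (tr M)/3 = y + 0.333333 to remove the quadratic term: y³ + p·y + q = 0 with p = s − (tr M)²/3 = -26.333333 and q = −2(tr M)³/27 + (tr M)·s/3 − det M = -28.740741.
Three real roots ⇒ use the trigonometric (Viète) form: r = 2√(−p/3) = 5.925463, φ = arccos(3q/(p·r)) = arccos(0.552575) = 0.985346 rad.
y_k = r·cos(φ/3 − 2πk/3) for k = 0, 1, 2 gives y = 5.608711, -1.149029, -4.459682.
λ_k = y_k + 0.333333 gives λ = 5.9420, -0.8157, -4.1263 (check: the sum is 1.0000 = tr M).

Hence λ_max = 5.9420 and λ_min = -4.1263.


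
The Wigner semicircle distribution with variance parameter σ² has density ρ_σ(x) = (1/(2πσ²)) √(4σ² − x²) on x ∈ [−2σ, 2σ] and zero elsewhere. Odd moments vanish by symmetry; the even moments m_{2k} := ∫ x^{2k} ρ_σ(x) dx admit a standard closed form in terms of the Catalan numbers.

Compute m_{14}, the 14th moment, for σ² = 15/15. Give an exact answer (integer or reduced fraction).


By the scaled semicircle moment identity, m_{2k} = σ^{2k} · C_k with k = 7.
C_7 = (1/(k+1)) · C(2k, k) = (1/8) · C(14, 7) = (1/8) · 3432 = 429.
σ^{2k} = (σ²)^k = (15/15)^7 = 1.

Therefore m_{14} = σ^{14} · C_7 = 1 · 429 = 429.


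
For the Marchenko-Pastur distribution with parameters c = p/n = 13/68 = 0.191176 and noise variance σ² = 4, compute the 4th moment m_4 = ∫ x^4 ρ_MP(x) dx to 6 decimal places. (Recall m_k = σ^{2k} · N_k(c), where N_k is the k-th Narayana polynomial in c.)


E[X⁴] = σ⁸ (1 + 6c + 6c² + c³) (fourth MP moment). With σ² = 4 (so σ⁸ = 256) and c = 13/68 = 0.191176: E[X⁴] = 256 · (1 + 6·0.191176 + 6·(0.191176)² + (0.191176)³) = 256 · 2.373337.

So E[X^4] = 607.574191.


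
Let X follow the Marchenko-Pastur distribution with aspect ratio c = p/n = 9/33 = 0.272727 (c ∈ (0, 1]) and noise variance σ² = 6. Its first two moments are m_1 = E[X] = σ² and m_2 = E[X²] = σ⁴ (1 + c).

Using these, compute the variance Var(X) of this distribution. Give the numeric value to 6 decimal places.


m_1 = E[X] = σ² = 6, so m_1² = 36.
m_2 = E[X²] = σ⁴ (1 + c) = 36 · (1 + 0.272727) = 36 · 1.272727 = 45.818182.
(Note m_2 − m_1² simplifies to c · σ⁴ = 0.272727 · 36.)

Var(X) = m_2 − m_1² = 45.818182 − 36 = 9.818182.


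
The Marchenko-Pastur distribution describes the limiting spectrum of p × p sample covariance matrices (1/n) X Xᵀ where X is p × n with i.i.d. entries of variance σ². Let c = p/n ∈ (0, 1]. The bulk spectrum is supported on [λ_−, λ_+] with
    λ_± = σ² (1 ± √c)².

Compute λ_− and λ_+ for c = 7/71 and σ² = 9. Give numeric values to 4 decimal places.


c = 7/71 = 0.098592; √c = 0.313993.
λ_− = σ² (1 − √c)² = 9 · (1 − 0.313993)² = 9 · (0.686007)² = 4.235452.
λ_+ = σ² (1 + √c)² = 9 · (1 + 0.313993)² = 9 · (1.313993)² = 15.539196.

Rounded to 4 decimal places: λ_− ≈ 4.2355, λ_+ ≈ 15.5392.


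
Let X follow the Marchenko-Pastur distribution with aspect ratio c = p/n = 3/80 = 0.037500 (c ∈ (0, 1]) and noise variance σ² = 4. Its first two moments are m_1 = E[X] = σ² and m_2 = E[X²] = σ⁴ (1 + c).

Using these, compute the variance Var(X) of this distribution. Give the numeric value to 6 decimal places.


m_1 = E[X] = σ² = 4, so m_1² = 16.
m_2 = E[X²] = σ⁴ (1 + c) = 16 · (1 + 0.037500) = 16 · 1.037500 = 16.600000.
(Note m_2 − m_1² simplifies to c · σ⁴ = 0.037500 · 16.)

Var(X) = m_2 − m_1² = 16.600000 − 16 = 0.600000.


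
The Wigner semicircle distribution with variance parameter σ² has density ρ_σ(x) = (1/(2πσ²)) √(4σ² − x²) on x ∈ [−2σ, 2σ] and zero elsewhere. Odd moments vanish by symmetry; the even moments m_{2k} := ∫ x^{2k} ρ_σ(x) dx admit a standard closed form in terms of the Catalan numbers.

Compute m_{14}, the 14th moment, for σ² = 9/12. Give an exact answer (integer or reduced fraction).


By the scaled semicircle moment identity, m_{2k} = σ^{2k} · C_k with k = 7.
C_7 = (1/(k+1)) · C(2k, k) = (1/8) · C(14, 7) = (1/8) · 3432 = 429.
σ^{2k} = (σ²)^k = (9/12)^7 = 2187/16384.

Therefore m_{14} = σ^{14} · C_7 = (2187/16384) · 429 = 938223/16384.


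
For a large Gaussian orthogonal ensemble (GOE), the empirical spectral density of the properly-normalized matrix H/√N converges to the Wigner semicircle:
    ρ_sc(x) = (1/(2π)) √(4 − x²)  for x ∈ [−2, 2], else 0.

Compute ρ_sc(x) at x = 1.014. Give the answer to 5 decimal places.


ρ_sc(x) = (1/(2π)) √(4 − x²). With x = 1.014:
  4 − x² = 4 − (1.014)² = 4 − 1.028196 = 2.971804.
  √(4 − x²) = 1.723892.
  1/(2π) = 0.159155.
  ρ_sc(1.014) = 0.159155 · 1.723892 = 0.274366.

Rounded to 5 decimal places: ρ_sc(1.014) ≈ 0.27437.


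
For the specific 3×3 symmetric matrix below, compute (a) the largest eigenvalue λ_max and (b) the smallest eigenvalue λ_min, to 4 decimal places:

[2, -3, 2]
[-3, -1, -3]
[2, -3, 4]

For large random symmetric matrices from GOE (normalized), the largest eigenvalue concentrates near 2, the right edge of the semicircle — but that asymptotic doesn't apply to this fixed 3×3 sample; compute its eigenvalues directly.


Since M is real symmetric, all three eigenvalues are real; they are the roots of det(λI − M) = λ³ − (tr M) λ² + s λ − det M, where s is the sum of the principal 2×2 minors.
tr M = 2 + (-1) + 4 = 5.
s = (2·(-1) − (-3)²) + (2·4 − 2²) + ((-1)·4 − (-3)²) = -11 + 4 + (-13) = -20.
det M (expand along row 1) = 2·(-13) − (-3)·(-6) + 2·11 = -22.
Characteristic polynomial: λ³ − 5λ² − 20λ + 22 = 0.
Substitute λ = y + (tr M)/3 = y + 1.666667 to remove the quadratic term: y³ + p·y + q = 0 with p = s − (tr M)²/3 = -28.333333 and q = −2(tr M)³/27 + (tr M)·s/3 − det M = -20.592593.
Three real roots ⇒ use the trigonometric (Viète) form: r = 2√(−p/3) = 6.146363, φ = arccos(3q/(p·r)) = arccos(0.354745) = 1.208155 rad.
y_k = r·cos(φ/3 − 2πk/3) for k = 0, 1, 2 gives y = 5.654648, -0.741167, -4.913481.
λ_k = y_k + 1.666667 gives λ = 7.3213, 0.9255, -3.2468 (check: the sum is 5.0000 = tr M).

Hence λ_max = 7.3213 and λ_min = -3.2468.


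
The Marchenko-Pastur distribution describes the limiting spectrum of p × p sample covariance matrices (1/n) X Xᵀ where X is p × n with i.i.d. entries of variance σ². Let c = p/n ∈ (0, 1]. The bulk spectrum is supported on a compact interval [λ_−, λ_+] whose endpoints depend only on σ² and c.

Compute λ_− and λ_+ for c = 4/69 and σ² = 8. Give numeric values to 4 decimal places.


c = 4/69 = 0.057971; √c = 0.240772.
λ_− = σ² (1 − √c)² = 8 · (1 − 0.240772)² = 8 · (0.759228)² = 4.611421.
λ_+ = σ² (1 + √c)² = 8 · (1 + 0.240772)² = 8 · (1.240772)² = 12.316115.

Rounded to 4 decimal places: λ_− ≈ 4.6114, λ_+ ≈ 12.3161.


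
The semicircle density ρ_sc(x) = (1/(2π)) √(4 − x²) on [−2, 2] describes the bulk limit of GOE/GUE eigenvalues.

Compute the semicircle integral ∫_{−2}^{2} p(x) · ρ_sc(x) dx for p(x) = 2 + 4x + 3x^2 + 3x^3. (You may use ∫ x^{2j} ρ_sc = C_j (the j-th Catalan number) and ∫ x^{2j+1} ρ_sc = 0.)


Write p(x) = Σ a_i x^i, split into monomials and integrate each against ρ_sc separately.
Using ∫ x^{2j} ρ_sc = C_j = (1/(j+1)) C(2j, j) (Catalan numbers) and ∫ x^{2j+1} ρ_sc = 0 (odd monomials vanish by symmetry):
  i = 0 (even): a_0 · C_{0} = 2 · 1 = 2
  i = 1 (odd): ∫ x^1 ρ_sc = 0 (vanishes)
  i = 2 (even): a_2 · C_{1} = 3 · 1 = 3
  i = 3 (odd): ∫ x^3 ρ_sc = 0 (vanishes)

Summing the contributions: ∫_{−2}^{2} p(x) ρ_sc(x) dx = 2 + 3 = 5.


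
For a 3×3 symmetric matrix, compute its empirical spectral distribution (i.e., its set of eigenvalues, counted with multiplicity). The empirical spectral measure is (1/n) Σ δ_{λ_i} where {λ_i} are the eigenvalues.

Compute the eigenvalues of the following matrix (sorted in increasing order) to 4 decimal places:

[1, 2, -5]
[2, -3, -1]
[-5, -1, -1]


Since M is real symmetric, all three eigenvalues are real; they are the roots of det(λI − M) = λ³ − (tr M) λ² + s λ − det M, where s is the sum of the principal 2×2 minors.
tr M = 1 + (-3) + (-1) = -3.
s = (1·(-3) − 2²) + (1·(-1) − (-5)²) + ((-3)·(-1) − (-1)²) = -7 + (-26) + 2 = -31.
det M (expand along row 1) = 1·2 − 2·(-7) + (-5)·(-17) = 101.
Characteristic polynomial: λ³ + 3λ² − 31λ − 101 = 0.
Substitute λ = y + (tr M)/3 = y − 1.000000 to remove the quadratic term: y³ + p·y + q = 0 with p = s − (tr M)²/3 = -34.000000 and q = −2(tr M)³/27 + (tr M)·s/3 − det M = -68.000000.
Three real roots ⇒ use the trigonometric (Viète) form: r = 2√(−p/3) = 6.733003, φ = arccos(3q/(p·r)) = arccos(0.891133) = 0.470961 rad.
y_k = r·cos(φ/3 − 2πk/3) for k = 0, 1, 2 gives y = 6.650206, -2.413475, -4.236731.
λ_k = y_k − 1.000000 gives λ = 5.6502, -3.4135, -5.2367 (check: the sum is -3.0000 = tr M).

Eigenvalues sorted in increasing order: [-5.2367, -3.4135, 5.6502].


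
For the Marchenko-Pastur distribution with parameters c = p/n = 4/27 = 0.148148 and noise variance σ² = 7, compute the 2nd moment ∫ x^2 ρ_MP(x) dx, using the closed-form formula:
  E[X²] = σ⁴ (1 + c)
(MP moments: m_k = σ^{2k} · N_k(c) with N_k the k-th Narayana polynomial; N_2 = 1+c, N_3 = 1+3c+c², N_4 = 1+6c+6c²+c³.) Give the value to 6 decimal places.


E[X²] = σ⁴ (1 + c) (second MP moment). With σ² = 7 (so σ⁴ = 49) and c = 4/27 = 0.148148: E[X²] = 49 · (1 + 0.148148) = 49 · 1.148148.

So E[X^2] = 56.259259.


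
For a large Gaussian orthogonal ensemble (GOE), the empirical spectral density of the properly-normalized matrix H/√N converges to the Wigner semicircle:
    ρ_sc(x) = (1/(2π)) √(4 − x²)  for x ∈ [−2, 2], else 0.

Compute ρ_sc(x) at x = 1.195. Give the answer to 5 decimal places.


ρ_sc(x) = (1/(2π)) √(4 − x²). With x = 1.195:
  4 − x² = 4 − (1.195)² = 4 − 1.428025 = 2.571975.
  √(4 − x²) = 1.603738.
  1/(2π) = 0.159155.
  ρ_sc(1.195) = 0.159155 · 1.603738 = 0.255243.

Rounded to 5 decimal places: ρ_sc(1.195) ≈ 0.25524.


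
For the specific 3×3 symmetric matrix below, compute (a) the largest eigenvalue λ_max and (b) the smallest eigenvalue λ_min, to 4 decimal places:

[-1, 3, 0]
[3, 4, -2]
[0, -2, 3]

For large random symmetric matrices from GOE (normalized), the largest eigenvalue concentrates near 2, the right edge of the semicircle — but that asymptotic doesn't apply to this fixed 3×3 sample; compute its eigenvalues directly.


Since M is real symmetric, all three eigenvalues are real; they are the roots of det(λI − M) = λ³ − (tr M) λ² + s λ − det M, where s is the sum of the principal 2×2 minors.
tr M = -1 + 4 + 3 = 6.
s = ((-1)·4 − 3²) + ((-1)·3 − 0²) + (4·3 − (-2)²) = -13 + (-3) + 8 = -8.
det M (expand along row 1) = (-1)·8 − 3·9 + 0·(-6) = -35.
Characteristic polynomial: λ³ − 6λ² − 8λ + 35 = 0.
Substitute λ = y + (tr M)/3 = y + 2.000000 to remove the quadratic term: y³ + p·y + q = 0 with p = s − (tr M)²/3 = -20.000000 and q = −2(tr M)³/27 + (tr M)·s/3 − det M = 3.000000.
Three real roots ⇒ use the trigonometric (Viète) form: r = 2√(−p/3) = 5.163978, φ = arccos(3q/(p·r)) = arccos(-0.087142) = 1.658049 rad.
y_k = r·cos(φ/3 − 2πk/3) for k = 0, 1, 2 gives y = 4.395160, 0.150169, -4.545329.
λ_k = y_k + 2.000000 gives λ = 6.3952, 2.1502, -2.5453 (check: the sum is 6.0000 = tr M).

Hence λ_max = 6.3952 and λ_min = -2.5453.


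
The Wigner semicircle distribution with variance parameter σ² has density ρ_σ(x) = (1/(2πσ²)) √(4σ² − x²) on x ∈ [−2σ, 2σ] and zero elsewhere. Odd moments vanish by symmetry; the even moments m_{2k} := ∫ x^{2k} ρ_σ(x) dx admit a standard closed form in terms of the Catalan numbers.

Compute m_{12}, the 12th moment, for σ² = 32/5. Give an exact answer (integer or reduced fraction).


By the scaled semicircle moment identity, m_{2k} = σ^{2k} · C_k with k = 6.
C_6 = (1/(k+1)) · C(2k, k) = (1/7) · C(12, 6) = (1/7) · 924 = 132.
σ^{2k} = (σ²)^k = (32/5)^6 = 1073741824/15625.

Therefore m_{12} = σ^{12} · C_6 = (1073741824/15625) · 132 = 141733920768/15625.


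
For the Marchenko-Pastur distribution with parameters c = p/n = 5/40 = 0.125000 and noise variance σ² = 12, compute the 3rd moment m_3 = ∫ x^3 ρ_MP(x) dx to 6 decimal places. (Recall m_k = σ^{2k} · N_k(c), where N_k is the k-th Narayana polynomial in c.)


E[X³] = σ⁶ (1 + 3c + c²) (third MP moment). With σ² = 12 (so σ⁶ = 1728) and c = 5/40 = 0.125000: E[X³] = 1728 · (1 + 3·0.125000 + (0.125000)²) = 1728 · 1.390625.

So E[X^3] = 2403.000000.


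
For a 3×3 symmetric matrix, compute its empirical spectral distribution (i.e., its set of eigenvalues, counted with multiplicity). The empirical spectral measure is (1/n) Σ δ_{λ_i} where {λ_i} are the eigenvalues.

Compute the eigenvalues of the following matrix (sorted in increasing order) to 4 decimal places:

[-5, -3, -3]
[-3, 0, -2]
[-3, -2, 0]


Since M is real symmetric, all three eigenvalues are real; they are the roots of det(λI − M) = λ³ − (tr M) λ² + s λ − det M, where s is the sum of the principal 2×2 minors.
tr M = -5 + 0 + 0 = -5.
s = ((-5)·0 − (-3)²) + ((-5)·0 − (-3)²) + (0·0 − (-2)²) = -9 + (-9) + (-4) = -22.
det M (expand along row 1) = (-5)·(-4) − (-3)·(-6) + (-3)·6 = -16.
Characteristic polynomial: λ³ + 5λ² − 22λ + 16 = 0.
Substitute λ = y + (tr M)/3 = y − 1.666667 to remove the quadratic term: y³ + p·y + q = 0 with p = s − (tr M)²/3 = -30.333333 and q = −2(tr M)³/27 + (tr M)·s/3 − det M = 61.925926.
Three real roots ⇒ use the trigonometric (Viète) form: r = 2√(−p/3) = 6.359595, φ = arccos(3q/(p·r)) = arccos(-0.963040) = 2.868865 rad.
y_k = r·cos(φ/3 − 2πk/3) for k = 0, 1, 2 gives y = 3.666667, 2.666667, -6.333333.
λ_k = y_k − 1.666667 gives λ = 2.0000, 1.0000, -8.0000 (check: the sum is -5.0000 = tr M).

Eigenvalues sorted in increasing order: [-8.0000, 1.0000, 2.0000].


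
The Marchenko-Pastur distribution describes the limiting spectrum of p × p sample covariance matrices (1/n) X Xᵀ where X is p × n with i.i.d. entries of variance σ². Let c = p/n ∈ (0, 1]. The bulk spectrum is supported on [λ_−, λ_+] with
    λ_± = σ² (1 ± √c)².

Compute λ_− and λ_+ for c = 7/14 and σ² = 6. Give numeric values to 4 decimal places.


c = 7/14 = 0.500000; √c = 0.707107.
λ_− = σ² (1 − √c)² = 6 · (1 − 0.707107)² = 6 · (0.292893)² = 0.514719.
λ_+ = σ² (1 + √c)² = 6 · (1 + 0.707107)² = 6 · (1.707107)² = 17.485281.

Rounded to 4 decimal places: λ_− ≈ 0.5147, λ_+ ≈ 17.4853.
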